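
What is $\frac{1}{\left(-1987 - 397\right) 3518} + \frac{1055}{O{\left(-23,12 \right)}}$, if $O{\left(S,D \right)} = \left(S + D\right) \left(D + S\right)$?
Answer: $\frac{8848192039}{1014816352} \approx 8.719$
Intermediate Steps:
$O{\left(S,D \right)} = \left(D + S\right)^{2}$ ($O{\left(S,D \right)} = \left(D + S\right) \left(D + S\right) = \left(D + S\right)^{2}$)
$\frac{1}{\left(-1987 - 397\right) 3518} + \frac{1055}{O{\left(-23,12 \right)}} = \frac{1}{\left(-1987 - 397\right) 3518} + \frac{1055}{\left(12 - 23\right)^{2}} = \frac{1}{-2384} \cdot \frac{1}{3518} + \frac{1055}{\left(-11\right)^{2}} = \left(- \frac{1}{2384}\right) \frac{1}{3518} + \frac{1055}{121} = - \frac{1}{8386912} + 1055 \cdot \frac{1}{121} = - \frac{1}{8386912} + \frac{1055}{121} = \frac{8848192039}{1014816352}$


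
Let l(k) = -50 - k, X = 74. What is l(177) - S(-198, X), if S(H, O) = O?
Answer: -301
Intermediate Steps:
l(177) - S(-198, X) = (-50 - 1*177) - 1*74 = (-50 - 177) - 74 = -227 - 74 = -301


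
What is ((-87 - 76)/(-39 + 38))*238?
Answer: 38794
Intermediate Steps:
((-87 - 76)/(-39 + 38))*238 = -163/(-1)*238 = -163*(-1)*238 = 163*238 = 38794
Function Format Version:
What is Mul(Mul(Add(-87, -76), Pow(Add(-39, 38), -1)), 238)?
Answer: 38794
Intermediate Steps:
Mul(Mul(Add(-87, -76), Pow(Add(-39, 38), -1)), 238) = Mul(Mul(-163, Pow(-1, -1)), 238) = Mul(Mul(-163, -1), 238) = Mul(163, 238) = 38794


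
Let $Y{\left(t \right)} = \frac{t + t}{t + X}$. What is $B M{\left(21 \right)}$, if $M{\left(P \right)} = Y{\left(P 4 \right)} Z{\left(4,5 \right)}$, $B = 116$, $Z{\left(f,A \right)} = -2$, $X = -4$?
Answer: $- \frac{2436}{5} \approx -487.2$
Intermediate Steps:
$Y{\left(t \right)} = \frac{2 t}{-4 + t}$ ($Y{\left(t \right)} = \frac{t + t}{t - 4} = \frac{2 t}{-4 + t}$)
$M{\left(P \right)} = - \frac{16 P}{-4 + 4 P}$ ($M{\left(P \right)} = \frac{2 P 4}{-4 + P 4} \left(-2\right) = \frac{2 \cdot 4 P}{-4 + 4 P} \left(-2\right) = \frac{8 P}{-4 + 4 P} \left(-2\right) = - \frac{16 P}{-4 + 4 P}$)
$B M{\left(21 \right)} = 116 \left(\left(-4\right) 21 \frac{1}{-1 + 21}\right) = 116 \left(\left(-4\right) 21 \cdot \frac{1}{20}\right) = 116 \left(- \frac{21}{5}\right) = - \frac{2436}{5}$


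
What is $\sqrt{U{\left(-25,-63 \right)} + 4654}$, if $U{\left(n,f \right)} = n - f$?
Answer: $2 \sqrt{1173} \approx 68.498$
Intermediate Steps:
$\sqrt{U{\left(-25,-63 \right)} + 4654} = \sqrt{\left(-25 - -63\right) + 4654} = \sqrt{\left(-25 + 63\right) + 4654} = \sqrt{38 + 4654} = \sqrt{4692} = 2 \sqrt{1173}$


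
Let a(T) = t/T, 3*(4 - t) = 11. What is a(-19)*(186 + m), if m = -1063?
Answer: 877/57 ≈ 15.386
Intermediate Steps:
t = 1/3 (t = 4 - 1/3*11 = 4 - 11/3 = 1/3 ≈ 0.33333)
a(T) = 1/(3*T)
a(-19)*(186 + m) = ((1/3)/(-19))*(186 - 1063) = ((1/3)*(-1/19))*(-877) = -1/57*(-877) = 877/57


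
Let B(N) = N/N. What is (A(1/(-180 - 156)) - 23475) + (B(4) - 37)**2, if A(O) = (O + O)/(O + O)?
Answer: -22178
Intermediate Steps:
B(N) = 1
A(O) = 1 (A(O) = (2*O)/((2*O)) = (2*O)*(1/(2*O)) = 1)
(A(1/(-180 - 156)) - 23475) + (B(4) - 37)**2 = (1 - 23475) + (1 - 37)**2 = -23474 + (-36)**2 = -23474 + 1296 = -22178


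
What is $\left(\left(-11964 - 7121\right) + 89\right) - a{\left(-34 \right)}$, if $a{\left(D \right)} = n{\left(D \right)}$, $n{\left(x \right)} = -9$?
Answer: $-18987$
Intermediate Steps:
$a{\left(D \right)} = -9$
$\left(\left(-11964 - 7121\right) + 89\right) - a{\left(-34 \right)} = \left(\left(-11964 - 7121\right) + 89\right) - -9 = \left(-19085 + 89\right) + 9 = -18996 + 9 = -18987$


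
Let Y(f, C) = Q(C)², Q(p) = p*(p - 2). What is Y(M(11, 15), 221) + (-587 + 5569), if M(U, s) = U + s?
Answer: 2342468183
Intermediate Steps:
Q(p) = p*(-2 + p)
Y(f, C) = C²*(-2 + C)² (Y(f, C) = (C*(-2 + C))² = C²*(-2 + C)²)
Y(M(11, 15), 221) + (-587 + 5569) = 221²*(-2 + 221)² + (-587 + 5569) = 48841*219² + 4982 = 48841*47961 + 4982 = 2342463201 + 4982 = 2342468183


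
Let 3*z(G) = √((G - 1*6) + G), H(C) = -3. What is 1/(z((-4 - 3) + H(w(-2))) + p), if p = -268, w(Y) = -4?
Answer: -1206/323221 - 3*I*√26/646442 ≈ -0.0037312 - 2.3663e-5*I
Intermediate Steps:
z(G) = √(-6 + 2*G)/3 (z(G) = √((G - 1*6) + G)/3 = √((G - 6) + G)/3 = √((-6 + G) + G)/3 = √(-6 + 2*G)/3)
1/(z((-4 - 3) + H(w(-2))) + p) = 1/(√(-6 + 2*((-4 - 3) - 3))/3 - 268) = 1/(√(-6 + 2*(-7 - 3))/3 - 268) = 1/(√(-6 + 2*(-10))/3 - 268) = 1/(√(-6 - 20)/3 - 268) = 1/(√(-26)/3 - 268) = 1/((I*√26)/3 - 268) = 1/(I*√26/3 - 268) = 1/(-268 + I*√26/3)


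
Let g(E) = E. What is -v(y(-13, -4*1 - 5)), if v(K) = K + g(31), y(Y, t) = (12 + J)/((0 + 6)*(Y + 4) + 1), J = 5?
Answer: -1626/53 ≈ -30.679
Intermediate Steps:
y(Y, t) = 17/(25 + 6*Y) (y(Y, t) = (12 + 5)/((0 + 6)*(Y + 4) + 1) = 17/(6*(4 + Y) + 1) = 17/((24 + 6*Y) + 1) = 17/(25 + 6*Y))
v(K) = 31 + K (v(K) = K + 31 = 31 + K)
-v(y(-13, -4*1 - 5)) = -(31 + 17/(25 + 6*(-13))) = -(31 + 17/(25 - 78)) = -(31 + 17/(-53)) = -(31 + 17*(-1/53)) = -(31 - 17/53) = -1*1626/53 = -1626/53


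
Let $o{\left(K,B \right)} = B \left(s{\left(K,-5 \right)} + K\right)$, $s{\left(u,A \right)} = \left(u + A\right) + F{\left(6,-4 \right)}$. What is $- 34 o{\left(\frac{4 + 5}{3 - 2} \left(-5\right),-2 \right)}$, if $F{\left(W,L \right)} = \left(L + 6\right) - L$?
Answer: $-6052$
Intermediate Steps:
$F{\left(W,L \right)} = 6$ ($F{\left(W,L \right)} = \left(6 + L\right) - L = 6$)
$s{\left(u,A \right)} = 6 + A + u$ ($s{\left(u,A \right)} = \left(u + A\right) + 6 = \left(A + u\right) + 6 = 6 + A + u$)
$o{\left(K,B \right)} = B \left(1 + 2 K\right)$ ($o{\left(K,B \right)} = B \left(\left(6 - 5 + K\right) + K\right) = B \left(\left(1 + K\right) + K\right) = B \left(1 + 2 K\right)$)
$- 34 o{\left(\frac{4 + 5}{3 - 2} \left(-5\right),-2 \right)} = - 34 \left(- 2 \left(1 + 2 \frac{4 + 5}{3 - 2} \left(-5\right)\right)\right) = - 34 \left(- 2 \left(1 + 2 \cdot \frac{9}{1} \left(-5\right)\right)\right) = - 34 \left(- 2 \left(1 + 2 \cdot 9 \cdot 1 \left(-5\right)\right)\right) = - 34 \left(- 2 \left(1 + 2 \cdot 9 \left(-5\right)\right)\right) = - 34 \left(- 2 \left(1 + 2 \left(-45\right)\right)\right) = - 34 \left(- 2 \left(1 - 90\right)\right) = - 34 \left(\left(-2\right) \left(-89\right)\right) = \left(-34\right) 178 = -6052$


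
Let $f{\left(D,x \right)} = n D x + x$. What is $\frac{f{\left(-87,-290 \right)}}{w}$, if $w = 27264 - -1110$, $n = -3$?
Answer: $- \frac{37990}{14187} \approx -2.6778$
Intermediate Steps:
$f{\left(D,x \right)} = x - 3 D x$ ($f{\left(D,x \right)} = - 3 D x + x = x - 3 D x$)
$w = 28374$ ($w = 27264 + 1110 = 28374$)
$\frac{f{\left(-87,-290 \right)}}{w} = \frac{\left(-290\right) \left(1 - -261\right)}{28374} = - 290 \left(1 + 261\right) \frac{1}{28374} = \left(-290\right) 262 \cdot \frac{1}{28374} = \left(-75980\right) \frac{1}{28374} = - \frac{37990}{14187}$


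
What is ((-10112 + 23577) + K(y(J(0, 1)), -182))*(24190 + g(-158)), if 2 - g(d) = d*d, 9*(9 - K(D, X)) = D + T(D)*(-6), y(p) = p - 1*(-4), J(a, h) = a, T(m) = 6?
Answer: -93642056/9 ≈ -1.0405e+7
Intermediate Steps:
y(p) = 4 + p (y(p) = p + 4 = 4 + p)
K(D, X) = 13 - D/9 (K(D, X) = 9 - (D + 6*(-6))/9 = 9 - (D - 36)/9 = 9 - (-36 + D)/9 = 9 + (4 - D/9) = 13 - D/9)
g(d) = 2 - d**2 (g(d) = 2 - d*d = 2 - d**2)
((-10112 + 23577) + K(y(J(0, 1)), -182))*(24190 + g(-158)) = ((-10112 + 23577) + (13 - (4 + 0)/9))*(24190 + (2 - 1*(-158)**2)) = (13465 + (13 - 1/9*4))*(24190 + (2 - 1*24964)) = (13465 + (13 - 4/9))*(24190 + (2 - 24964)) = (13465 + 113/9)*(24190 - 24962) = (121298/9)*(-772) = -93642056/9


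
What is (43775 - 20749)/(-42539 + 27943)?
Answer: -11513/7298 ≈ -1.5776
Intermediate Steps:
(43775 - 20749)/(-42539 + 27943) = 23026/(-14596) = 23026*(-1/14596) = -11513/7298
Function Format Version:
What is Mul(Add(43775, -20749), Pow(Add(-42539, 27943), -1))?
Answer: Rational(-11513, 7298) ≈ -1.5776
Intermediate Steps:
Mul(Add(43775, -20749), Pow(Add(-42539, 27943), -1)) = Mul(23026, Pow(-14596, -1)) = Mul(23026, Rational(-1, 14596)) = Rational(-11513, 7298)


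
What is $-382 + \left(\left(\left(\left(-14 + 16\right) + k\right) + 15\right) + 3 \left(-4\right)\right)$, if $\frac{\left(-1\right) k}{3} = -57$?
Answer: $-206$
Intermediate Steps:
$k = 171$ ($k = \left(-3\right) \left(-57\right) = 171$)
$-382 + \left(\left(\left(\left(-14 + 16\right) + k\right) + 15\right) + 3 \left(-4\right)\right) = -382 + \left(\left(\left(\left(-14 + 16\right) + 171\right) + 15\right) + 3 \left(-4\right)\right) = -382 + \left(\left(\left(2 + 171\right) + 15\right) - 12\right) = -382 + \left(\left(173 + 15\right) - 12\right) = -382 + \left(188 - 12\right) = -382 + 176 = -206$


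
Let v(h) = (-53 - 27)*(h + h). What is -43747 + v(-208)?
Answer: -10467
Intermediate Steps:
v(h) = -160*h
-43747 + v(-208) = -43747 - 160*(-208) = -43747 + 33280 = -10467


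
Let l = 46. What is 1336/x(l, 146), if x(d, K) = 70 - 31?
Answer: 1336/39 ≈ 34.256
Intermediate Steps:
x(d, K) = 39
1336/x(l, 146) = 1336/39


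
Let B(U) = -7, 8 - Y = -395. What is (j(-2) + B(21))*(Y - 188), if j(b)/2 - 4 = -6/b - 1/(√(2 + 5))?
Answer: 1505 - 430*√7/7 ≈ 1342.5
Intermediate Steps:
Y = 403 (Y = 8 - 1*(-395) = 8 + 395 = 403)
j(b) = 8 - 12/b - 2*√7/7 (j(b) = 8 + 2*(-6/b - 1/(√(2 + 5))) = 8 + 2*(-6/b - 1/(√7)) = 8 + 2*(-6/b - √7/7) = 8 + (-12/b - 2*√7/7) = 8 - 12/b - 2*√7/7)
(j(-2) + B(21))*(Y - 188) = ((8 - 12/(-2) - 2*√7/7) - 7)*(403 - 188) = ((8 - 12*(-½) - 2*√7/7) - 7)*215 = ((8 + 6 - 2*√7/7) - 7)*215 = ((14 - 2*√7/7) - 7)*215 = (7 - 2*√7/7)*215 = 1505 - 430*√7/7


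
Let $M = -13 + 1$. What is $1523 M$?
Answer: $-18276$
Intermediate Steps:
$M = -12$
$1523 M = 1523 \left(-12\right) = -18276$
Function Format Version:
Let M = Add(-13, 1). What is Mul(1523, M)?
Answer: -18276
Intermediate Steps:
M = -12
Mul(1523, M) = Mul(1523, -12) = -18276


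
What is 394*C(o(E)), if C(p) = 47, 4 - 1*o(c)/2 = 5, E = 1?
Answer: 18518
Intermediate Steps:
o(c) = -2 (o(c) = 8 - 2*5 = 8 - 10 = -2)
394*C(o(E)) = 394*47 = 18518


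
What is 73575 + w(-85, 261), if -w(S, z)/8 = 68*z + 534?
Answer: -72681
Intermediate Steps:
w(S, z) = -4272 - 544*z (w(S, z) = -8*(68*z + 534) = -8*(534 + 68*z) = -4272 - 544*z)
73575 + w(-85, 261) = 73575 + (-4272 - 544*261) = 73575 + (-4272 - 141984) = 73575 - 146256 = -72681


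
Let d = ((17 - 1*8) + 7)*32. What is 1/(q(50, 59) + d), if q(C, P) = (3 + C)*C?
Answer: 1/3162 ≈ 0.00031626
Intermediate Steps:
q(C, P) = C*(3 + C)
d = 512 (d = ((17 - 8) + 7)*32 = (9 + 7)*32 = 16*32 = 512)
1/(q(50, 59) + d) = 1/(50*(3 + 50) + 512) = 1/(50*53 + 512) = 1/(2650 + 512) = 1/3162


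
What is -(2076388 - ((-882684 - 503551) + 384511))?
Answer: -3078112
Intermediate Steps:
-(2076388 - ((-882684 - 503551) + 384511)) = -(2076388 - (-1386235 + 384511)) = -(2076388 - 1*(-1001724)) = -(2076388 + 1001724) = -1*3078112 = -3078112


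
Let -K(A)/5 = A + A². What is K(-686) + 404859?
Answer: -1944691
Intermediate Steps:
K(A) = -5*A - 5*A² (K(A) = -5*(A + A²) = -5*A - 5*A²)
K(-686) + 404859 = -5*(-686)*(1 - 686) + 404859 = -5*(-686)*(-685) + 404859 = -2349550 + 404859 = -1944691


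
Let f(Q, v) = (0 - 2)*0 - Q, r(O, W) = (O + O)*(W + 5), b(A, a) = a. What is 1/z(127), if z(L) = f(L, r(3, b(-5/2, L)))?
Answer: -1/127 ≈ -0.0078740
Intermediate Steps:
r(O, W) = 2*O*(5 + W) (r(O, W) = (2*O)*(5 + W) = 2*O*(5 + W))
f(Q, v) = -Q (f(Q, v) = -2*0 - Q = 0 - Q = -Q)
z(L) = -L
1/z(127) = 1/(-1*127) = 1/(-127) = -1/127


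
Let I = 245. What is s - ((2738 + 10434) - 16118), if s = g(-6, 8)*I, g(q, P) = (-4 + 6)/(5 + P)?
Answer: 38788/13 ≈ 2983.7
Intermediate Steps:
g(q, P) = 2/(5 + P)
s = 490/13 (s = (2/(5 + 8))*245 = (2/13)*245 = 490/13 ≈ 37.692)
s - ((2738 + 10434) - 16118) = 490/13 - ((2738 + 10434) - 16118) = 490/13 - (13172 - 16118) = 490/13 - 1*(-2946) = 490/13 + 2946 = 38788/13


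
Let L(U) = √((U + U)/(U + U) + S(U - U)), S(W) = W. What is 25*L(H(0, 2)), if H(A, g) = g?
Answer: 25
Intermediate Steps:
L(U) = 1 (L(U) = √((U + U)/(U + U) + (U - U)) = √((2*U)/((2*U)) + 0) = √((2*U)*(1/(2*U)) + 0) = √(1 + 0) = √1 = 1)
25*L(H(0, 2)) = 25*1 = 25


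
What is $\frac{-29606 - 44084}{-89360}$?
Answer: $\frac{7369}{8936} \approx 0.82464$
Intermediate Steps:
$\frac{-29606 - 44084}{-89360} = \left(-29606 - 44084\right) \left(- \frac{1}{89360}\right) = \left(-73690\right) \left(- \frac{1}{89360}\right) = \frac{7369}{8936}$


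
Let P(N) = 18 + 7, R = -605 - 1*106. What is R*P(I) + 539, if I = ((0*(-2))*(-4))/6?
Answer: -17236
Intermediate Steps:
R = -711 (R = -605 - 106 = -711)
I = 0 (I = (0*(-4))*(⅙) = 0*(⅙) = 0)
P(N) = 25
R*P(I) + 539 = -711*25 + 539 = -17775 + 539 = -17236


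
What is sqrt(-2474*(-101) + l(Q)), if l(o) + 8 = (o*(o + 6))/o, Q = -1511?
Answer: sqrt(248361) ≈ 498.36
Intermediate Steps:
l(o) = -2 + o (l(o) = -8 + (o*(o + 6))/o = -8 + (o*(6 + o))/o = -8 + (6 + o) = -2 + o)
sqrt(-2474*(-101) + l(Q)) = sqrt(-2474*(-101) + (-2 - 1511)) = sqrt(249874 - 1513) = sqrt(248361)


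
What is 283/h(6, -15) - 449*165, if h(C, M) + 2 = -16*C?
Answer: -7260613/98 ≈ -74088.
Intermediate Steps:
h(C, M) = -2 - 16*C
283/h(6, -15) - 449*165 = 283/(-2 - 16*6) - 449*165 = 283/(-2 - 96) - 74085 = 283/(-98) - 74085 = 283*(-1/98) - 74085 = -283/98 - 74085 = -7260613/98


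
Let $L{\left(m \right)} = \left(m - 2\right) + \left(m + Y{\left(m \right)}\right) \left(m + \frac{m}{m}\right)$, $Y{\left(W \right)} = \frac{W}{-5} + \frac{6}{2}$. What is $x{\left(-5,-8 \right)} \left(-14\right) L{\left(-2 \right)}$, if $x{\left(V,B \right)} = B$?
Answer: $- \frac{3024}{5} \approx -604.8$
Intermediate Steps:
$Y{\left(W \right)} = 3 - \frac{W}{5}$ ($Y{\left(W \right)} = W \left(- \frac{1}{5}\right) + 6 \cdot \frac{1}{2} = - \frac{W}{5} + 3 = 3 - \frac{W}{5}$)
$L{\left(m \right)} = -2 + m + \left(1 + m\right) \left(3 + \frac{4 m}{5}\right)$ ($L{\left(m \right)} = \left(m - 2\right) + \left(m - \left(-3 + \frac{m}{5}\right)\right) \left(m + \frac{m}{m}\right) = \left(-2 + m\right) + \left(3 + \frac{4 m}{5}\right) \left(m + 1\right) = \left(-2 + m\right) + \left(3 + \frac{4 m}{5}\right) \left(1 + m\right) = \left(-2 + m\right) + \left(1 + m\right) \left(3 + \frac{4 m}{5}\right) = -2 + m + \left(1 + m\right) \left(3 + \frac{4 m}{5}\right)$)
$x{\left(-5,-8 \right)} \left(-14\right) L{\left(-2 \right)} = \left(-8\right) \left(-14\right) \left(1 + \frac{4 \left(-2\right)^{2}}{5} + \frac{24}{5} \left(-2\right)\right) = 112 \left(1 + \frac{4}{5} \cdot 4 - \frac{48}{5}\right) = 112 \left(1 + \frac{16}{5} - \frac{48}{5}\right) = 112 \left(- \frac{27}{5}\right) = - \frac{3024}{5}$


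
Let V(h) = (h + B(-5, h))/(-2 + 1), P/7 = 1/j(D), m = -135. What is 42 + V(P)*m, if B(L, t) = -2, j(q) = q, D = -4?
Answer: -1857/4 ≈ -464.25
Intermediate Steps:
P = -7/4 (P = 7/(-4) = 7*(-1/4) = -7/4 ≈ -1.7500)
V(h) = 2 - h (V(h) = (h - 2)/(-2 + 1) = (-2 + h)/(-1) = (-2 + h)*(-1) = 2 - h)
42 + V(P)*m = 42 + (2 - 1*(-7/4))*(-135) = 42 + (2 + 7/4)*(-135) = 42 + (15/4)*(-135) = 42 - 2025/4 = -1857/4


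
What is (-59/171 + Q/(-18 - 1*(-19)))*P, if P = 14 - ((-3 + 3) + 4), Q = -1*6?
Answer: -10850/171 ≈ -63.450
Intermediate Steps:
Q = -6
P = 10 (P = 14 - (0 + 4) = 14 - 1*4 = 14 - 4 = 10)
(-59/171 + Q/(-18 - 1*(-19)))*P = (-59/171 - 6/(-18 - 1*(-19)))*10 = (-59*1/171 - 6/(-18 + 19))*10 = (-59/171 - 6/1)*10 = (-59/171 - 6*1)*10 = (-59/171 - 6)*10 = -1085/171*10 = -10850/171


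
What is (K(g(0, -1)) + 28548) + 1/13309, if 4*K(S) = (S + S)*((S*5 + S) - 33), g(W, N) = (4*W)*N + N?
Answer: 760409717/26618 ≈ 28568.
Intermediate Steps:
g(W, N) = N + 4*N*W (g(W, N) = 4*N*W + N = N + 4*N*W)
K(S) = S*(-33 + 6*S)/2 (K(S) = ((S + S)*((S*5 + S) - 33))/4 = ((2*S)*((5*S + S) - 33))/4 = ((2*S)*(6*S - 33))/4 = ((2*S)*(-33 + 6*S))/4 = (2*S*(-33 + 6*S))/4 = S*(-33 + 6*S)/2)
(K(g(0, -1)) + 28548) + 1/13309 = (3*(-(1 + 4*0))*(-11 + 2*(-(1 + 4*0)))/2 + 28548) + 1/13309 = (3*(-(1 + 0))*(-11 + 2*(-(1 + 0)))/2 + 28548) + 1/13309 = (3*(-1*1)*(-11 + 2*(-1*1))/2 + 28548) + 1/13309 = ((3/2)*(-1)*(-11 + 2*(-1)) + 28548) + 1/13309 = ((3/2)*(-1)*(-11 - 2) + 28548) + 1/13309 = ((3/2)*(-1)*(-13) + 28548) + 1/13309 = (39/2 + 28548) + 1/13309 = 57135/2 + 1/13309 = 760409717/26618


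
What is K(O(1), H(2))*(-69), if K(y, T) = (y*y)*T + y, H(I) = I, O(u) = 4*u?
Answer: -2484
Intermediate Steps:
K(y, T) = y + T*y**2 (K(y, T) = y**2*T + y = T*y**2 + y = y + T*y**2)
K(O(1), H(2))*(-69) = ((4*1)*(1 + 2*(4*1)))*(-69) = (4*(1 + 2*4))*(-69) = (4*(1 + 8))*(-69) = (4*9)*(-69) = 36*(-69) = -2484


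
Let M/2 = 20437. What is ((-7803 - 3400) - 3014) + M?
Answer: 26657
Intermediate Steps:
M = 40874 (M = 2*20437 = 40874)
((-7803 - 3400) - 3014) + M = ((-7803 - 3400) - 3014) + 40874 = (-11203 - 3014) + 40874 = -14217 + 40874 = 26657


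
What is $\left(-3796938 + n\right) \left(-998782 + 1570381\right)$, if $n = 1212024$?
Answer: $-1477534257486$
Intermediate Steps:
$\left(-3796938 + n\right) \left(-998782 + 1570381\right) = \left(-3796938 + 1212024\right) \left(-998782 + 1570381\right) = \left(-2584914\right) 571599 = -1477534257486$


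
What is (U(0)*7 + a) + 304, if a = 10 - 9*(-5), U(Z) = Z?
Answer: 359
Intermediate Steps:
a = 55 (a = 10 + 45 = 55)
(U(0)*7 + a) + 304 = (0*7 + 55) + 304 = (0 + 55) + 304 = 55 + 304 = 359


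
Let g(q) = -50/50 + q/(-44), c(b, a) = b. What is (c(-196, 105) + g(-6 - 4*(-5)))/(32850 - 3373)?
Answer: -4341/648494 ≈ -0.0066940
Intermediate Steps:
g(q) = -1 - q/44 (g(q) = -50*1/50 + q*(-1/44) = -1 - q/44)
(c(-196, 105) + g(-6 - 4*(-5)))/(32850 - 3373) = (-196 + (-1 - (-6 - 4*(-5))/44))/(32850 - 3373) = (-196 + (-1 - (-6 + 20)/44))/29477 = (-196 + (-1 - 1/44*14))*(1/29477) = (-196 + (-1 - 7/22))*(1/29477) = (-196 - 29/22)*(1/29477) = -4341/22*1/29477 = -4341/648494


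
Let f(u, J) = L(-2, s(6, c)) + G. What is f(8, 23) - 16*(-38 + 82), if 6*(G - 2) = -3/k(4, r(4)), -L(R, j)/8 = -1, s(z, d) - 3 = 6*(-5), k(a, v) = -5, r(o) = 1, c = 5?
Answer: -6939/10 ≈ -693.90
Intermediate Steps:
s(z, d) = -27 (s(z, d) = 3 + 6*(-5) = 3 - 30 = -27)
L(R, j) = 8 (L(R, j) = -8*(-1) = 8)
G = 21/10 (G = 2 + (-3/(-5))/6 = 2 + (-3*(-1/5))/6 = 2 + (1/6)*(3/5) = 2 + 1/10 = 21/10 ≈ 2.1000)
f(u, J) = 101/10 (f(u, J) = 8 + 21/10 = 101/10)
f(8, 23) - 16*(-38 + 82) = 101/10 - 16*(-38 + 82) = 101/10 - 16*44 = 101/10 - 704 = -6939/10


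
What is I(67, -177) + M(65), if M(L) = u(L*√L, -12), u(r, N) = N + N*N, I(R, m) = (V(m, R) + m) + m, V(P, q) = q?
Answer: -155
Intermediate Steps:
I(R, m) = R + 2*m (I(R, m) = (R + m) + m = R + 2*m)
u(r, N) = N + N²
M(L) = 132 (M(L) = -12*(1 - 12) = -12*(-11) = 132)
I(67, -177) + M(65) = (67 + 2*(-177)) + 132 = (67 - 354) + 132 = -287 + 132 = -155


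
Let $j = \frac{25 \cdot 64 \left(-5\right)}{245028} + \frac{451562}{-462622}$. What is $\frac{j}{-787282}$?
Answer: $\frac{14293288717}{11155327684404414} \approx 1.2813 \cdot 10^{-6}$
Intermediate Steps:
$j = - \frac{14293288717}{14169417927}$ ($j = 1600 \left(-5\right) \frac{1}{245028} + 451562 \left(- \frac{1}{462622}\right) = \left(-8000\right) \frac{1}{245028} - \frac{225781}{231311} = - \frac{2000}{61257} - \frac{225781}{231311} = - \frac{14293288717}{14169417927} \approx -1.0087$)
$\frac{j}{-787282} = - \frac{14293288717}{14169417927 \left(-787282\right)} = \left(- \frac{14293288717}{14169417927}\right) \left(- \frac{1}{787282}\right) = \frac{14293288717}{11155327684404414}$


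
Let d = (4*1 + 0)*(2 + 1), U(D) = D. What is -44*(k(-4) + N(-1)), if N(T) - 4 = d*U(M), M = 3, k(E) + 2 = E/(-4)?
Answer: -1716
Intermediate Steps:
k(E) = -2 - E/4 (k(E) = -2 + E/(-4) = -2 + E*(-¼) = -2 - E/4)
d = 12 (d = (4 + 0)*3 = 4*3 = 12)
N(T) = 40 (N(T) = 4 + 12*3 = 4 + 36 = 40)
-44*(k(-4) + N(-1)) = -44*((-2 - ¼*(-4)) + 40) = -44*((-2 + 1) + 40) = -44*(-1 + 40) = -44*39 = -1716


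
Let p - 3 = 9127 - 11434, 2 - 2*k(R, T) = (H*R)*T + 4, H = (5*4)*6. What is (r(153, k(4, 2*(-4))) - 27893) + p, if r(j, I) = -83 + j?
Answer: -30127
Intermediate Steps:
H = 120 (H = 20*6 = 120)
k(R, T) = -1 - 60*R*T (k(R, T) = 1 - ((120*R)*T + 4)/2 = 1 - (120*R*T + 4)/2 = 1 - (4 + 120*R*T)/2 = 1 + (-2 - 60*R*T) = -1 - 60*R*T)
p = -2304 (p = 3 + (9127 - 11434) = 3 - 2307 = -2304)
(r(153, k(4, 2*(-4))) - 27893) + p = ((-83 + 153) - 27893) - 2304 = (70 - 27893) - 2304 = -27823 - 2304 = -30127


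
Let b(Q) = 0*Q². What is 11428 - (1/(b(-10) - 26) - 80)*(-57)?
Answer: 178511/26 ≈ 6865.8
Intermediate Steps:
b(Q) = 0
11428 - (1/(b(-10) - 26) - 80)*(-57) = 11428 - (1/(0 - 26) - 80)*(-57) = 11428 - (1/(-26) - 80)*(-57) = 11428 - (-1/26 - 80)*(-57) = 11428 - (-2081)*(-57)/26 = 11428 - 1*118617/26 = 11428 - 118617/26 = 178511/26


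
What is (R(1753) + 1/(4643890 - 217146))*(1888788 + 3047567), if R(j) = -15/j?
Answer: -327771044741485/7760082232 ≈ -42238.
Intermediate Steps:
(R(1753) + 1/(4643890 - 217146))*(1888788 + 3047567) = (-15/1753 + 1/(4643890 - 217146))*(1888788 + 3047567) = (-15*1/1753 + 1/4426744)*4936355 = (-15/1753 + 1/4426744)*4936355 = -66399407/7760082232*4936355 = -327771044741485/7760082232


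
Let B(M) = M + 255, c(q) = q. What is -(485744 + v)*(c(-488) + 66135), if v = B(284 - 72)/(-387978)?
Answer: -12371701352126755/387978 ≈ -3.1888e+10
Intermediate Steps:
B(M) = 255 + M
v = -467/387978 (v = (255 + (284 - 72))/(-387978) = (255 + 212)*(-1/387978) = 467*(-1/387978) = -467/387978 ≈ -0.0012037)
-(485744 + v)*(c(-488) + 66135) = -(485744 - 467/387978)*(-488 + 66135) = -188457985165*65647/387978 = -1*12371701352126755/387978 = -12371701352126755/387978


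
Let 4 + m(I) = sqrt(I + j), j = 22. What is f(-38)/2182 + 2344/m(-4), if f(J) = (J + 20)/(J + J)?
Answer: 388710217/82916 + 3516*sqrt(2) ≈ 9660.4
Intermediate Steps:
m(I) = -4 + sqrt(22 + I) (m(I) = -4 + sqrt(I + 22) = -4 + sqrt(22 + I))
f(J) = (20 + J)/(2*J) (f(J) = (20 + J)/((2*J)) = (20 + J)*(1/(2*J)) = (20 + J)/(2*J))
f(-38)/2182 + 2344/m(-4) = ((1/2)*(20 - 38)/(-38))/2182 + 2344/(-4 + sqrt(22 - 4)) = ((1/2)*(-1/38)*(-18))*(1/2182) + 2344/(-4 + sqrt(18)) = (9/38)*(1/2182) + 2344/(-4 + 3*sqrt(2)) = 9/82916 + 2344/(-4 + 3*sqrt(2))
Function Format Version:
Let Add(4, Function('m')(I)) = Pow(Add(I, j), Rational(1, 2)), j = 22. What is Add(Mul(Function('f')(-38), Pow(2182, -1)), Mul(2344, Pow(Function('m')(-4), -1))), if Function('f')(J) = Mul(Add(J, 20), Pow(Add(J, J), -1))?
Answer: Add(Rational(388710217, 82916), Mul(3516, Pow(2, Rational(1, 2)))) ≈ 9660.4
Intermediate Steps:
Function('m')(I) = Add(-4, Pow(Add(22, I), Rational(1, 2))) (Function('m')(I) = Add(-4, Pow(Add(I, 22), Rational(1, 2))) = Add(-4, Pow(Add(22, I), Rational(1, 2))))
Function('f')(J) = Mul(Rational(1, 2), Pow(J, -1), Add(20, J)) (Function('f')(J) = Mul(Add(20, J), Pow(Mul(2, J), -1)) = Mul(Add(20, J), Mul(Rational(1, 2), Pow(J, -1))) = Mul(Rational(1, 2), Pow(J, -1), Add(20, J)))
Add(Mul(Function('f')(-38), Pow(2182, -1)), Mul(2344, Pow(Function('m')(-4), -1))) = Add(Mul(Mul(Rational(1, 2), Pow(-38, -1), Add(20, -38)), Pow(2182, -1)), Mul(2344, Pow(Add(-4, Pow(Add(22, -4), Rational(1, 2))), -1))) = Add(Mul(Mul(Rational(1, 2), Rational(-1, 38), -18), Rational(1, 2182)), Mul(2344, Pow(Add(-4, Pow(18, Rational(1, 2))), -1))) = Add(Mul(Rational(9, 38), Rational(1, 2182)), Mul(2344, Pow(Add(-4, Mul(3, Pow(2, Rational(1, 2)))), -1))) = Add(Rational(9, 82916), Mul(2344, Pow(Add(-4, Mul(3, Pow(2, Rational(1, 2)))), -1)))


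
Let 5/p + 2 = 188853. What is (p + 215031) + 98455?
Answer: 59202144591/188851 ≈ 3.1349e+5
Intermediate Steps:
p = 5/188851 (p = 5/(-2 + 188853) = 5/188851 ≈ 2.6476e-5)
(p + 215031) + 98455 = (5/188851 + 215031) + 98455 = 40608819386/188851 + 98455 = 59202144591/188851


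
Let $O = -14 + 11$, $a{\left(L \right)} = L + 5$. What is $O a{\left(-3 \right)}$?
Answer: $-6$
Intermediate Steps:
$a{\left(L \right)} = 5 + L$
$O = -3$
$O a{\left(-3 \right)} = - 3 \left(5 - 3\right) = \left(-3\right) 2 = -6$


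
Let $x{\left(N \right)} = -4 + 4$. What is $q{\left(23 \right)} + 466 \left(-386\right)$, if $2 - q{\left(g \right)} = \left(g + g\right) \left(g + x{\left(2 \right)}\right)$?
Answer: $-180932$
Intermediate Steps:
$x{\left(N \right)} = 0$
$q{\left(g \right)} = 2 - 2 g^{2}$ ($q{\left(g \right)} = 2 - \left(g + g\right) \left(g + 0\right) = 2 - 2 g g = 2 - 2 g^{2}$)
$q{\left(23 \right)} + 466 \left(-386\right) = \left(2 - 2 \cdot 23^{2}\right) + 466 \left(-386\right) = \left(2 - 1058\right) - 179876 = -1056 - 179876 = -180932$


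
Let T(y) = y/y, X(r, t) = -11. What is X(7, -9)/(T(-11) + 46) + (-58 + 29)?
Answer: -1374/47 ≈ -29.234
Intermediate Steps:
T(y) = 1
X(7, -9)/(T(-11) + 46) + (-58 + 29) = -11/(1 + 46) + (-58 + 29) = -11/47 - 29 = -1374/47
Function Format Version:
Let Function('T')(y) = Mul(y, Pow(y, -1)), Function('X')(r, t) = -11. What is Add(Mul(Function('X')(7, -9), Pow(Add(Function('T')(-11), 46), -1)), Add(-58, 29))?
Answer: Rational(-1374, 47) ≈ -29.234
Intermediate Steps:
Function('T')(y) = 1
Add(Mul(Function('X')(7, -9), Pow(Add(Function('T')(-11), 46), -1)), Add(-58, 29)) = Add(Mul(-11, Pow(Add(1, 46), -1)), Add(-58, 29)) = Add(Mul(-11, Pow(47, -1)), -29) = Add(Mul(-11, Rational(1, 47)), -29) = Add(Rational(-11, 47), -29) = Rational(-1374, 47)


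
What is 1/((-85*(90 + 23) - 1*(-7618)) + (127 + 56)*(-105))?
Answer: -1/21202 ≈ -4.7165e-5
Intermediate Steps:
1/((-85*(90 + 23) - 1*(-7618)) + (127 + 56)*(-105)) = 1/((-85*113 + 7618) + 183*(-105)) = 1/((-9605 + 7618) - 19215) = 1/(-1987 - 19215) = 1/(-21202) = -1/21202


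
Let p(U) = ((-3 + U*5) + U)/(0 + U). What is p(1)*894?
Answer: 2682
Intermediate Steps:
p(U) = (-3 + 6*U)/U (p(U) = ((-3 + 5*U) + U)/U = (-3 + 6*U)/U)
p(1)*894 = (6 - 3/1)*894 = (6 - 3*1)*894 = (6 - 3)*894 = 3*894 = 2682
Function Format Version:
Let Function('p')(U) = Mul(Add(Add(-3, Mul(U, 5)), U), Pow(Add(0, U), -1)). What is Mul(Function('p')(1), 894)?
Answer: 2682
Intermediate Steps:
Function('p')(U) = Mul(Pow(U, -1), Add(-3, Mul(6, U))) (Function('p')(U) = Mul(Add(Add(-3, Mul(5, U)), U), Pow(U, -1)) = Mul(Add(-3, Mul(6, U)), Pow(U, -1)) = Mul(Pow(U, -1), Add(-3, Mul(6, U))))
Mul(Function('p')(1), 894) = Mul(Add(6, Mul(-3, Pow(1, -1))), 894) = Mul(Add(6, Mul(-3, 1)), 894) = Mul(Add(6, -3), 894) = Mul(3, 894) = 2682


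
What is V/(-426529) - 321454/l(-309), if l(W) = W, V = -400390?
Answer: 137233173676/131797461 ≈ 1041.2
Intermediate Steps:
V/(-426529) - 321454/l(-309) = -400390/(-426529) - 321454/(-309) = -400390*(-1/426529) - 321454*(-1/309) = 400390/426529 + 321454/309 = 137233173676/131797461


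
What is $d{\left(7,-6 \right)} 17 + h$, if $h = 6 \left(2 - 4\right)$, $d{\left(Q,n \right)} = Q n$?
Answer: $-726$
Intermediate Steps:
$h = -12$ ($h = 6 \left(-2\right) = -12$)
$d{\left(7,-6 \right)} 17 + h = 7 \left(-6\right) 17 - 12 = \left(-42\right) 17 - 12 = -714 - 12 = -726$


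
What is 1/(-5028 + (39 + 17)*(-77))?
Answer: -1/9340 ≈ -0.00010707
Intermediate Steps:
1/(-5028 + (39 + 17)*(-77)) = 1/(-5028 + 56*(-77)) = 1/(-5028 - 4312) = 1/(-9340) = -1/9340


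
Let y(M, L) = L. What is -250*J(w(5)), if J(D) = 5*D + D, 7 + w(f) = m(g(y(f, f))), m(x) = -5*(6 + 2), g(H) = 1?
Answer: 70500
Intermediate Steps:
m(x) = -40 (m(x) = -5*8 = -40)
w(f) = -47 (w(f) = -7 - 40 = -47)
J(D) = 6*D
-250*J(w(5)) = -1500*(-47) = -250*(-282) = 70500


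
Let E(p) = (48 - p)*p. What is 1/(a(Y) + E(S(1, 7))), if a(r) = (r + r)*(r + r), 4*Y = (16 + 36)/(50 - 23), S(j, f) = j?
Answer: 729/34939 ≈ 0.020865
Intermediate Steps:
E(p) = p*(48 - p)
Y = 13/27 (Y = ((16 + 36)/(50 - 23))/4 = (52/27)/4 = (52*(1/27))/4 = (1/4)*(52/27) = 13/27 ≈ 0.48148)
a(r) = 4*r**2 (a(r) = (2*r)*(2*r) = 4*r**2)
1/(a(Y) + E(S(1, 7))) = 1/(4*(13/27)**2 + 1*(48 - 1*1)) = 1/(4*(169/729) + 1*(48 - 1)) = 1/(676/729 + 1*47) = 1/(676/729 + 47) = 1/(34939/729) = 729/34939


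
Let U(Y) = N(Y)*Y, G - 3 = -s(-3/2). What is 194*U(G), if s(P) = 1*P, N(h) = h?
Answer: 7857/2 ≈ 3928.5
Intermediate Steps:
s(P) = P
G = 9/2 (G = 3 - (-3)/2 = 3 - 1*(-3/2) = 3 + 3/2 = 9/2 ≈ 4.5000)
U(Y) = Y² (U(Y) = Y*Y = Y²)
194*U(G) = 194*(9/2)² = 194*(81/4) = 7857/2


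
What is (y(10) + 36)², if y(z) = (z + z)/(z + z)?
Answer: 1369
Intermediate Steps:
y(z) = 1 (y(z) = (2*z)/((2*z)) = (2*z)*(1/(2*z)) = 1)
(y(10) + 36)² = (1 + 36)² = 37² = 1369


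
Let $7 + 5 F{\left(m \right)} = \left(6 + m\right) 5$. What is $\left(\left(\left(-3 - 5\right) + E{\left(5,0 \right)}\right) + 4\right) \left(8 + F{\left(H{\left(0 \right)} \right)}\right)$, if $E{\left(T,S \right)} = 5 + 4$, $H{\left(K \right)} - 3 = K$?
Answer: $78$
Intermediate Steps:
$H{\left(K \right)} = 3 + K$
$F{\left(m \right)} = \frac{23}{5} + m$ ($F{\left(m \right)} = - \frac{7}{5} + \frac{\left(6 + m\right) 5}{5} = - \frac{7}{5} + \frac{30 + 5 m}{5} = - \frac{7}{5} + \left(6 + m\right) = \frac{23}{5} + m$)
$E{\left(T,S \right)} = 9$
$\left(\left(\left(-3 - 5\right) + E{\left(5,0 \right)}\right) + 4\right) \left(8 + F{\left(H{\left(0 \right)} \right)}\right) = \left(\left(\left(-3 - 5\right) + 9\right) + 4\right) \left(8 + \left(\frac{23}{5} + \left(3 + 0\right)\right)\right) = \left(\left(-8 + 9\right) + 4\right) \left(8 + \left(\frac{23}{5} + 3\right)\right) = \left(1 + 4\right) \left(8 + \frac{38}{5}\right) = 5 \cdot \frac{78}{5} = 78$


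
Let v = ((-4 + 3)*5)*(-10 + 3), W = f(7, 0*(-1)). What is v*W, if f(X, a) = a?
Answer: 0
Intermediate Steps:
W = 0 (W = 0*(-1) = 0)
v = 35 (v = -1*5*(-7) = -5*(-7) = 35)
v*W = 35*0 = 0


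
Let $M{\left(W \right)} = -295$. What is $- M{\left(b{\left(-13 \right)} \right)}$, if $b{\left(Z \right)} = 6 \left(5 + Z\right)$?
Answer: $295$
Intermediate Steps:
$b{\left(Z \right)} = 30 + 6 Z$
$- M{\left(b{\left(-13 \right)} \right)} = \left(-1\right) \left(-295\right) = 295$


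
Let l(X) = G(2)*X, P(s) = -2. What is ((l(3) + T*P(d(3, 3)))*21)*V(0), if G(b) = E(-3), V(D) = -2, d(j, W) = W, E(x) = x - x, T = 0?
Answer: 0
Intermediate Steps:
E(x) = 0
G(b) = 0
l(X) = 0 (l(X) = 0*X = 0)
((l(3) + T*P(d(3, 3)))*21)*V(0) = ((0 + 0*(-2))*21)*(-2) = ((0 + 0)*21)*(-2) = (0*21)*(-2) = 0*(-2) = 0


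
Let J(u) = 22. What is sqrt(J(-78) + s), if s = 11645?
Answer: sqrt(11667) ≈ 108.01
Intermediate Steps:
sqrt(J(-78) + s) = sqrt(22 + 11645) = sqrt(11667)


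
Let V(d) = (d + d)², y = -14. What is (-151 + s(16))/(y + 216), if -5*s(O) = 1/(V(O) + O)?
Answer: -785201/1050400 ≈ -0.74753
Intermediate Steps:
V(d) = 4*d² (V(d) = (2*d)² = 4*d²)
s(O) = -1/(5*(O + 4*O²)) (s(O) = -1/(5*(4*O² + O)) = -1/(5*(O + 4*O²)))
(-151 + s(16))/(y + 216) = (-151 - ⅕/(16*(1 + 4*16)))/(-14 + 216) = (-151 - ⅕*1/16/(1 + 64))/202 = (-151 - ⅕*1/16/65)*(1/202) = (-151 - ⅕*1/16*1/65)*(1/202) = (-151 - 1/5200)*(1/202) = -785201/5200*1/202 = -785201/1050400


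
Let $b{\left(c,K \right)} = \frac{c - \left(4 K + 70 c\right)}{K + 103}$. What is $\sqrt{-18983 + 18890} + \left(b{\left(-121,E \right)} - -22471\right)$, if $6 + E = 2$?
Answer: $\frac{2232994}{99} + i \sqrt{93} \approx 22556.0 + 9.6436 i$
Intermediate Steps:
$E = -4$ ($E = -6 + 2 = -4$)
$b{\left(c,K \right)} = \frac{- 69 c - 4 K}{103 + K}$
$\sqrt{-18983 + 18890} + \left(b{\left(-121,E \right)} - -22471\right) = \sqrt{-18983 + 18890} + \left(\frac{\left(-69\right) \left(-121\right) - -16}{103 - 4} - -22471\right) = \sqrt{-93} + \left(\frac{8349 + 16}{99} + 22471\right) = i \sqrt{93} + \left(\frac{1}{99} \cdot 8365 + 22471\right) = i \sqrt{93} + \left(\frac{8365}{99} + 22471\right) = i \sqrt{93} + \frac{2232994}{99} = \frac{2232994}{99} + i \sqrt{93}$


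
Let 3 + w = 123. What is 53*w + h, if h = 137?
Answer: 6497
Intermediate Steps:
w = 120 (w = -3 + 123 = 120)
53*w + h = 53*120 + 137 = 6360 + 137 = 6497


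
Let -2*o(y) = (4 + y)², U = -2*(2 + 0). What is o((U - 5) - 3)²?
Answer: 1024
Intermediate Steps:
U = -4 (U = -2*2 = -4)
o(y) = -(4 + y)²/2
o((U - 5) - 3)² = (-(4 + ((-4 - 5) - 3))²/2)² = (-(4 + (-9 - 3))²/2)² = (-(4 - 12)²/2)² = (-½*(-8)²)² = (-½*64)² = (-32)² = 1024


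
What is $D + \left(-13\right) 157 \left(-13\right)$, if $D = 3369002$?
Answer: $3395535$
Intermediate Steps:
$D + \left(-13\right) 157 \left(-13\right) = 3369002 + \left(-13\right) 157 \left(-13\right) = 3369002 - -26533 = 3369002 + 26533 = 3395535$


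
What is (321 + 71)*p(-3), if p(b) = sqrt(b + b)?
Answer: 392*I*sqrt(6) ≈ 960.2*I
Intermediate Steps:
p(b) = sqrt(2)*sqrt(b) (p(b) = sqrt(2*b) = sqrt(2)*sqrt(b))
(321 + 71)*p(-3) = (321 + 71)*(sqrt(2)*sqrt(-3)) = 392*(sqrt(2)*(I*sqrt(3))) = 392*(I*sqrt(6)) = 392*I*sqrt(6)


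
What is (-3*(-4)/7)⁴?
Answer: 20736/2401 ≈ 8.6364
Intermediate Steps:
(-3*(-4)/7)⁴ = (12*(⅐))⁴ = (12/7)⁴ = 20736/2401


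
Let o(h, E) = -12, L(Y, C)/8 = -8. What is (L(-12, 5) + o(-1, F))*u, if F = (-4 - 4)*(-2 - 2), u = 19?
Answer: -1444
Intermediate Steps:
L(Y, C) = -64 (L(Y, C) = 8*(-8) = -64)
F = 32 (F = -8*(-4) = 32)
(L(-12, 5) + o(-1, F))*u = (-64 - 12)*19 = -76*19 = -1444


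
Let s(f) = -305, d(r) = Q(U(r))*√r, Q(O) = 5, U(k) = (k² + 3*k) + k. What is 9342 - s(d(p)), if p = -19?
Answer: 9647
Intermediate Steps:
U(k) = k² + 4*k
d(r) = 5*√r
9342 - s(d(p)) = 9342 - 1*(-305) = 9342 + 305 = 9647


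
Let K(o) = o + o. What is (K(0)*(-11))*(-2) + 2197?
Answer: 2197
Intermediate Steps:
K(o) = 2*o
(K(0)*(-11))*(-2) + 2197 = ((2*0)*(-11))*(-2) + 2197 = (0*(-11))*(-2) + 2197 = 0*(-2) + 2197 = 0 + 2197 = 2197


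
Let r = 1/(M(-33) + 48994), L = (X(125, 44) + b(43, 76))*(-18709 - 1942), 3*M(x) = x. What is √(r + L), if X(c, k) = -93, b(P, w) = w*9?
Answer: I*√29283253569615166/48983 ≈ 3493.5*I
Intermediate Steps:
M(x) = x/3
b(P, w) = 9*w
L = -12204741 (L = (-93 + 9*76)*(-18709 - 1942) = (-93 + 684)*(-20651) = 591*(-20651) = -12204741)
r = 1/48983 (r = 1/((⅓)*(-33) + 48994) = 1/(-11 + 48994) = 1/48983 ≈ 2.0415e-5)
√(r + L) = √(1/48983 - 12204741) = √(-597824828402/48983) = I*√29283253569615166/48983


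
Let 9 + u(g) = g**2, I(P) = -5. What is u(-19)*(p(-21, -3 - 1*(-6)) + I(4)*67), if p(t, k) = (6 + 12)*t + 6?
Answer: -248864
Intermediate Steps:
u(g) = -9 + g**2
p(t, k) = 6 + 18*t (p(t, k) = 18*t + 6 = 6 + 18*t)
u(-19)*(p(-21, -3 - 1*(-6)) + I(4)*67) = (-9 + (-19)**2)*((6 + 18*(-21)) - 5*67) = (-9 + 361)*((6 - 378) - 335) = 352*(-372 - 335) = 352*(-707) = -248864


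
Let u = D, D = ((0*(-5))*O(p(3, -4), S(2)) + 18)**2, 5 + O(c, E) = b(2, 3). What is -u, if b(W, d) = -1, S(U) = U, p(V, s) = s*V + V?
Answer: -324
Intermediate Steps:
p(V, s) = V + V*s (p(V, s) = V*s + V = V + V*s)
O(c, E) = -6 (O(c, E) = -5 - 1 = -6)
D = 324 (D = ((0*(-5))*(-6) + 18)**2 = (0*(-6) + 18)**2 = (0 + 18)**2 = 18**2 = 324)
u = 324
-u = -1*324 = -324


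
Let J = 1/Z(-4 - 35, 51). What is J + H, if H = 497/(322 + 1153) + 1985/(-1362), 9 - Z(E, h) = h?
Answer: -8045776/7031325 ≈ -1.1443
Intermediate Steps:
Z(E, h) = 9 - h
J = -1/42 (J = 1/(9 - 1*51) = 1/(9 - 51) = 1/(-42) = -1/42 ≈ -0.023810)
H = -2250961/2008950 (H = 497/1475 + 1985*(-1/1362) = 497*(1/1475) - 1985/1362 = 497/1475 - 1985/1362 = -2250961/2008950 ≈ -1.1205)
J + H = -1/42 - 2250961/2008950 = -8045776/7031325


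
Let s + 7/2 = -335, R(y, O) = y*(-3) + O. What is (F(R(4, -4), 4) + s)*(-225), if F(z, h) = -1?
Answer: 152775/2 ≈ 76388.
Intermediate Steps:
R(y, O) = O - 3*y (R(y, O) = -3*y + O = O - 3*y)
s = -677/2 (s = -7/2 - 335 = -677/2 ≈ -338.50)
(F(R(4, -4), 4) + s)*(-225) = (-1 - 677/2)*(-225) = -679/2*(-225) = 152775/2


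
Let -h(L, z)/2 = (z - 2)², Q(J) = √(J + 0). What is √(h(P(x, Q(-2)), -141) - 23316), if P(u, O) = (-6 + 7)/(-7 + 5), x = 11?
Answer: I*√64214 ≈ 253.4*I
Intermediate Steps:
Q(J) = √J
P(u, O) = -½ (P(u, O) = 1/(-2) = 1*(-½) = -½)
h(L, z) = -2*(-2 + z)² (h(L, z) = -2*(z - 2)² = -2*(-2 + z)²)
√(h(P(x, Q(-2)), -141) - 23316) = √(-2*(-2 - 141)² - 23316) = √(-2*(-143)² - 23316) = √(-2*20449 - 23316) = √(-40898 - 23316) = √(-64214) = I*√64214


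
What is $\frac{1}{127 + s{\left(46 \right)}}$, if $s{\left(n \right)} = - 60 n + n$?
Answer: $- \frac{1}{2587} \approx -0.00038655$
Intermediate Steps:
$s{\left(n \right)} = - 59 n$
$\frac{1}{127 + s{\left(46 \right)}} = \frac{1}{127 - 2714} = \frac{1}{-2587} = - \frac{1}{2587}$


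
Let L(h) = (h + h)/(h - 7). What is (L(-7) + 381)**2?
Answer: 145924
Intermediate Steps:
L(h) = 2*h/(-7 + h) (L(h) = (2*h)/(-7 + h) = 2*h/(-7 + h))
(L(-7) + 381)**2 = (2*(-7)/(-7 - 7) + 381)**2 = (2*(-7)/(-14) + 381)**2 = (2*(-7)*(-1/14) + 381)**2 = (1 + 381)**2 = 382**2 = 145924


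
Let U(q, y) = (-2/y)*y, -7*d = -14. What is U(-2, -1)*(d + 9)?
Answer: -22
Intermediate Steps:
d = 2 (d = -1/7*(-14) = 2)
U(q, y) = -2
U(-2, -1)*(d + 9) = -2*(2 + 9) = -2*11 = -22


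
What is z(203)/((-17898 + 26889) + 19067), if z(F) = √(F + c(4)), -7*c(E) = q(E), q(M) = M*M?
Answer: √9835/196406 ≈ 0.00050493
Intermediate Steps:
q(M) = M²
c(E) = -E²/7
z(F) = √(-16/7 + F) (z(F) = √(F - ⅐*4²) = √(F - ⅐*16) = √(F - 16/7) = √(-16/7 + F))
z(203)/((-17898 + 26889) + 19067) = (√(-112 + 49*203)/7)/((-17898 + 26889) + 19067) = (√(-112 + 9947)/7)/(8991 + 19067) = (√9835/7)/28058 = (√9835/7)*(1/28058) = √9835/196406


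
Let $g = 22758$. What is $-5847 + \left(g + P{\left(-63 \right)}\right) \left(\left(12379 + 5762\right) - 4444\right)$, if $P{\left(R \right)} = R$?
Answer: $310847568$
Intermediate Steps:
$-5847 + \left(g + P{\left(-63 \right)}\right) \left(\left(12379 + 5762\right) - 4444\right) = -5847 + \left(22758 - 63\right) \left(\left(12379 + 5762\right) - 4444\right) = -5847 + 22695 \left(18141 - 4444\right) = -5847 + 22695 \cdot 13697 = -5847 + 310853415 = 310847568$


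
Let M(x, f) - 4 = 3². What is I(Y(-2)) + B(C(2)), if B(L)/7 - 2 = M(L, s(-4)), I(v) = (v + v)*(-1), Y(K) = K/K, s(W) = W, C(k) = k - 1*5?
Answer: 103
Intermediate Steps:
C(k) = -5 + k (C(k) = k - 5 = -5 + k)
M(x, f) = 13 (M(x, f) = 4 + 3² = 4 + 9 = 13)
Y(K) = 1
I(v) = -2*v (I(v) = (2*v)*(-1) = -2*v)
B(L) = 105 (B(L) = 14 + 7*13 = 14 + 91 = 105)
I(Y(-2)) + B(C(2)) = -2*1 + 105 = -2 + 105 = 103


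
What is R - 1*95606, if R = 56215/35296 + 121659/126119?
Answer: -425578364136095/4451496224 ≈ -95604.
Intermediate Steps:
R = 11383855649/4451496224 (R = 56215*(1/35296) + 121659*(1/126119) = 56215/35296 + 121659/126119 = 11383855649/4451496224 ≈ 2.5573)
R - 1*95606 = 11383855649/4451496224 - 1*95606 = 11383855649/4451496224 - 95606 = -425578364136095/4451496224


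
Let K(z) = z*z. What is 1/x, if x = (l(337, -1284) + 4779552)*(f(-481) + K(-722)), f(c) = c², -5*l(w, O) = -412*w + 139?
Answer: 1/3618185039985 ≈ 2.7638e-13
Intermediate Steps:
K(z) = z²
l(w, O) = -139/5 + 412*w/5 (l(w, O) = -(-412*w + 139)/5 = -(139 - 412*w)/5 = -139/5 + 412*w/5)
x = 3618185039985 (x = ((-139/5 + (412/5)*337) + 4779552)*((-481)² + (-722)²) = ((-139/5 + 138844/5) + 4779552)*(231361 + 521284) = (27741 + 4779552)*752645 = 4807293*752645 = 3618185039985)
1/x = 1/3618185039985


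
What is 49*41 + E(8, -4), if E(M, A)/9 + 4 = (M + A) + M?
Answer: 2081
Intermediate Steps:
E(M, A) = -36 + 9*A + 18*M (E(M, A) = -36 + 9*((M + A) + M) = -36 + 9*((A + M) + M) = -36 + 9*(A + 2*M) = -36 + (9*A + 18*M) = -36 + 9*A + 18*M)
49*41 + E(8, -4) = 49*41 + (-36 + 9*(-4) + 18*8) = 2009 + (-36 - 36 + 144) = 2009 + 72 = 2081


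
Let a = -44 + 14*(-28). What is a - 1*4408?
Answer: -4844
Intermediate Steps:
a = -436 (a = -44 - 392 = -436)
a - 1*4408 = -436 - 1*4408 = -436 - 4408 = -4844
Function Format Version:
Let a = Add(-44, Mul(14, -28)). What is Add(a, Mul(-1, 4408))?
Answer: -4844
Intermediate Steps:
a = -436 (a = Add(-44, -392) = -436)
Add(a, Mul(-1, 4408)) = Add(-436, Mul(-1, 4408)) = Add(-436, -4408) = -4844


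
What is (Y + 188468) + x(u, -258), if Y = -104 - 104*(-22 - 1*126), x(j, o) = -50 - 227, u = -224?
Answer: 203479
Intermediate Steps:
x(j, o) = -277
Y = 15288 (Y = -104 - 104*(-22 - 126) = -104 - 104*(-148) = -104 + 15392 = 15288)
(Y + 188468) + x(u, -258) = (15288 + 188468) - 277 = 203756 - 277 = 203479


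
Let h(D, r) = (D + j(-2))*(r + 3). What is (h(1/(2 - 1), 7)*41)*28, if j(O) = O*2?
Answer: -34440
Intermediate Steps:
j(O) = 2*O
h(D, r) = (-4 + D)*(3 + r) (h(D, r) = (D + 2*(-2))*(r + 3) = (D - 4)*(3 + r) = (-4 + D)*(3 + r))
(h(1/(2 - 1), 7)*41)*28 = ((-12 - 4*7 + 3/(2 - 1) + 7/(2 - 1))*41)*28 = ((-12 - 28 + 3/1 + 7/1)*41)*28 = ((-12 - 28 + 3*1 + 1*7)*41)*28 = ((-12 - 28 + 3 + 7)*41)*28 = -30*41*28 = -1230*28 = -34440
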